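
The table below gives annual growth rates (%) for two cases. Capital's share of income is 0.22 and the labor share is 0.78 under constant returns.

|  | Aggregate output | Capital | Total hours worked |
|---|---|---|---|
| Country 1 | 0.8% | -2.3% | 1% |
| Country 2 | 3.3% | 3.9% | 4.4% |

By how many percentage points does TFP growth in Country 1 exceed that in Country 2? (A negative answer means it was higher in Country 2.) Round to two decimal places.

1.52 percentage points

Labor's share = 1 − 0.22 = 0.78.
Country 1: TFP = 0.8 + 0.506 − 0.78 = 0.526%.
Country 2: TFP = 3.3 − 0.858 − 3.432 = -0.99%.
Difference = 0.526 − (-0.99) = 1.516 pp.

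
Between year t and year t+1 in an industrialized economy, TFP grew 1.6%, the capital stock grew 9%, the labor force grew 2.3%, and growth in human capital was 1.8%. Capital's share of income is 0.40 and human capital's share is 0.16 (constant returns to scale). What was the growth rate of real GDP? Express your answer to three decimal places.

Real GDP grew 6.500%.

Labor's share = 1 − 0.4 − 0.16 = 0.44.
The capital stock: 0.4 × 9 = 3.6 pp.
Human capital: 0.16 × 1.8 = 0.288 pp.
The labor force: 0.44 × 2.3 = 1.012 pp.
Output growth = 1.6 + 4.9 = 6.5%.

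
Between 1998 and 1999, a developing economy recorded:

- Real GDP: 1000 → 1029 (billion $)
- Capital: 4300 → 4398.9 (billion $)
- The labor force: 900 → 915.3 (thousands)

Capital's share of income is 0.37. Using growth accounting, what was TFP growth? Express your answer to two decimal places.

TFP grew 0.98%.

Real GDP growth = (1029 − 1000) / 1000 = 2.9%.
Capital growth = (4398.9 − 4300) / 4300 = 2.3%.
The labor force growth = (915.3 − 900) / 900 = 1.7%.
Labor's share = 1 − 0.37 = 0.63.
Capital: 0.37 × 2.3 = 0.851 pp.
The labor force: 0.63 × 1.7 = 1.071 pp.
TFP growth = 2.9 − 1.922 = 0.978%.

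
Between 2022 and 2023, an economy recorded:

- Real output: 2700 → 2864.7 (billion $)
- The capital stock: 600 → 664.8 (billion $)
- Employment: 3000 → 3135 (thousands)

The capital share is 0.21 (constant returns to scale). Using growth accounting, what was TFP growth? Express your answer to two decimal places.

Real output growth = (2864.7 − 2700) / 2700 = 6.1%.
The capital stock growth = (664.8 − 600) / 600 = 10.8%.
Employment growth = (3135 − 3000) / 3000 = 4.5%.
Labor's share = 1 − 0.21 = 0.79.
The capital stock: 0.21 × 10.8 = 2.268 pp.
Employment: 0.79 × 4.5 = 3.555 pp.
TFP growth = 6.1 − 5.823 = 0.277%.

TFP grew 0.28%.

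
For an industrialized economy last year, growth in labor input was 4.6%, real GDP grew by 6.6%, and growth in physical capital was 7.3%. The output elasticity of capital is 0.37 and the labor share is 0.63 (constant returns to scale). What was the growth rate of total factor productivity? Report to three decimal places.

Labor's share = 1 − 0.37 = 0.63.
Physical capital: 0.37 × 7.3 = 2.701 pp.
Labor input: 0.63 × 4.6 = 2.898 pp.
TFP growth = 6.6 − 5.599 = 1.001%.

1.001%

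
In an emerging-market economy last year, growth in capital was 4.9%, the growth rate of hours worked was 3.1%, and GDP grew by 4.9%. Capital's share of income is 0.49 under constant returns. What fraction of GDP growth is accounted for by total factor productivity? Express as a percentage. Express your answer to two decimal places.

Labor's share = 1 − 0.49 = 0.51.
Capital: 0.49 × 4.9 = 2.401 pp.
Hours worked: 0.51 × 3.1 = 1.581 pp.
TFP growth = 4.9 − 3.982 = 0.918%.
TFP share of growth = 0.918 / 4.9 × 100 = 18.7347%.

18.73%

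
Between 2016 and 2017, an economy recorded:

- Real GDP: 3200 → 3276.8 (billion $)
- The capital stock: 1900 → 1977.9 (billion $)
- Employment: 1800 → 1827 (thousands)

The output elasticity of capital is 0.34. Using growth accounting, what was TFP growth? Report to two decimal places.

Real GDP growth = (3276.8 − 3200) / 3200 = 2.4%.
The capital stock growth = (1977.9 − 1900) / 1900 = 4.1%.
Employment growth = (1827 − 1800) / 1800 = 1.5%.
Labor's share = 1 − 0.34 = 0.66.
The capital stock: 0.34 × 4.1 = 1.394 pp.
Employment: 0.66 × 1.5 = 0.99 pp.
TFP growth = 2.4 − 2.384 = 0.016%.

0.02%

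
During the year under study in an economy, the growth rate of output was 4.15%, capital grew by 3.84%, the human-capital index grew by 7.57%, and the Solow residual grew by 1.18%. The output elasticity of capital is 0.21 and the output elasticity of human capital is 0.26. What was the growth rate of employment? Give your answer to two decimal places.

Labor's share = 1 − 0.21 − 0.26 = 0.53.
gY = gA + 0.21×3.84 + 0.26×7.57 + 0.53×g.
0.53×g = 4.15 − 1.18 − 2.7746 = 0.1954.
g = 0.1954 / 0.53 = 0.3687%.

0.37%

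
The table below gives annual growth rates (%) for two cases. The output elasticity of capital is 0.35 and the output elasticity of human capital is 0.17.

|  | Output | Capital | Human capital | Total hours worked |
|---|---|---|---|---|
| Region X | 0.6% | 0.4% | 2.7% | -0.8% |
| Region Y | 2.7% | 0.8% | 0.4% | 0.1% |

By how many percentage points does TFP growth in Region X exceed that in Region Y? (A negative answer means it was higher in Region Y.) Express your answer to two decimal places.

Labor's share = 1 − 0.35 − 0.17 = 0.48.
Region X: TFP = 0.6 − 0.14 − 0.459 + 0.384 = 0.385%.
Region Y: TFP = 2.7 − 0.28 − 0.068 − 0.048 = 2.304%.
Difference = 0.385 − (2.304) = -1.919 pp.

-1.92 percentage points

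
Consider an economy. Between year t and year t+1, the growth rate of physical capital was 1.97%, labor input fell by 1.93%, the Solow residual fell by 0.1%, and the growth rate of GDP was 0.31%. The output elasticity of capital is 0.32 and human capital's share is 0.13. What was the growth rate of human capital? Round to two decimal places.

6.47%

Labor's share = 1 − 0.32 − 0.13 = 0.55.
gY = gA + 0.32×1.97 + 0.55×(-1.93) + 0.13×g.
0.13×g = 0.31 + 0.1 + 0.4311 = 0.8411.
g = 0.8411 / 0.13 = 6.47%.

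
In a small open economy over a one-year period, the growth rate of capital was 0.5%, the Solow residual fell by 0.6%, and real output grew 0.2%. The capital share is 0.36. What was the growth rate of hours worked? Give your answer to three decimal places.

Labor's share = 1 − 0.36 = 0.64.
gY = gA + 0.36×0.5 + 0.64×g.
0.64×g = 0.2 + 0.6 − 0.18 = 0.62.
g = 0.62 / 0.64 = 0.96875%.

0.969%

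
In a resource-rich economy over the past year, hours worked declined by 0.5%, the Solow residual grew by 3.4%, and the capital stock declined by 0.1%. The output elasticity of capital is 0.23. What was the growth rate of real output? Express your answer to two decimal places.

Real output growth was 2.99%.

Labor's share = 1 − 0.23 = 0.77.
The capital stock: 0.23 × (-0.1) = -0.023 pp.
Hours worked: 0.77 × (-0.5) = -0.385 pp.
Output growth = 3.4 + (-0.408) = 2.992%.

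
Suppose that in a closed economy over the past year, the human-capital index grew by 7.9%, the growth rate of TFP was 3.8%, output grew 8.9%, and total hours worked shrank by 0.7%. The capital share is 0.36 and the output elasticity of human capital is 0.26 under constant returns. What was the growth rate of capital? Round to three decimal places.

Capital grew 9.200%.

Labor's share = 1 − 0.36 − 0.26 = 0.38.
gY = gA + 0.26×7.9 + 0.38×(-0.7) + 0.36×g.
0.36×g = 8.9 − 3.8 − 1.788 = 3.312.
g = 3.312 / 0.36 = 9.2%.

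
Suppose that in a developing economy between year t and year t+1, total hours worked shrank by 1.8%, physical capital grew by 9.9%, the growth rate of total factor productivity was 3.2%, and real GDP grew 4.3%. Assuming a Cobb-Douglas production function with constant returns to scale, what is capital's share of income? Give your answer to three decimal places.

gY = gA + α·gK + (1−α)·gL, so gY − gA − gL = α(gK − gL).
4.3 − 3.2 + 1.8 = α × (9.9 − (-1.8)).
2.9 = 11.7 α, so α = 0.24786.

Capital's share of income is 0.248.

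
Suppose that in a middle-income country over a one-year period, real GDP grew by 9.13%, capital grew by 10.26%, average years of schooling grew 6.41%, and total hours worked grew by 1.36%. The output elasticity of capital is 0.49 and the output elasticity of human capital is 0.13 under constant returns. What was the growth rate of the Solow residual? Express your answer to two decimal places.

2.75%

Labor's share = 1 − 0.49 − 0.13 = 0.38.
Capital: 0.49 × 10.26 = 5.0274 pp.
Average years of schooling: 0.13 × 6.41 = 0.8333 pp.
Total hours worked: 0.38 × 1.36 = 0.5168 pp.
TFP growth = 9.13 − 6.3775 = 2.7525%.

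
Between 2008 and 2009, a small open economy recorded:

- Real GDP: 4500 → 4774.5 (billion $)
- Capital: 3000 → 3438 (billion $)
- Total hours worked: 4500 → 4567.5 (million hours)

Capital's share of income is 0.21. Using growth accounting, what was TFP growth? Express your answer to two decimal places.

TFP growth was 1.85%.

Real GDP growth = (4774.5 − 4500) / 4500 = 6.1%.
Capital growth = (3438 − 3000) / 3000 = 14.6%.
Total hours worked growth = (4567.5 − 4500) / 4500 = 1.5%.
Labor's share = 1 − 0.21 = 0.79.
Capital: 0.21 × 14.6 = 3.066 pp.
Total hours worked: 0.79 × 1.5 = 1.185 pp.
TFP growth = 6.1 − 4.251 = 1.849%.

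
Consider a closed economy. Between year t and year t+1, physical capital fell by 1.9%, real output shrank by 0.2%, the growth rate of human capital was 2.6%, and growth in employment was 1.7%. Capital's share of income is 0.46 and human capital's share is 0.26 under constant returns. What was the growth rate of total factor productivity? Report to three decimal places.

Labor's share = 1 − 0.46 − 0.26 = 0.28.
Physical capital: 0.46 × (-1.9) = -0.874 pp.
Human capital: 0.26 × 2.6 = 0.676 pp.
Employment: 0.28 × 1.7 = 0.476 pp.
TFP growth = -0.2 − 0.278 = -0.478%.

-0.478%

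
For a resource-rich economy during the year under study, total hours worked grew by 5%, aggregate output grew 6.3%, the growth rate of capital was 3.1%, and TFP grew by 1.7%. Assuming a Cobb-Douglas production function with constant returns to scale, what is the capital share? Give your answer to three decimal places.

gY = gA + α·gK + (1−α)·gL, so gY − gA − gL = α(gK − gL).
6.3 − 1.7 − 5 = α × (3.1 − 5).
-0.4 = -1.9 α, so α = 0.21053.

0.211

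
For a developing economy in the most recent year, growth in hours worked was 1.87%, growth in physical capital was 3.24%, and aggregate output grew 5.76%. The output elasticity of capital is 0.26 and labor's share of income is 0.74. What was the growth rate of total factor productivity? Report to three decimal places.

Total factor productivity grew 3.534%.

Labor's share = 1 − 0.26 = 0.74.
Physical capital: 0.26 × 3.24 = 0.8424 pp.
Hours worked: 0.74 × 1.87 = 1.3838 pp.
TFP growth = 5.76 − 2.2262 = 3.5338%.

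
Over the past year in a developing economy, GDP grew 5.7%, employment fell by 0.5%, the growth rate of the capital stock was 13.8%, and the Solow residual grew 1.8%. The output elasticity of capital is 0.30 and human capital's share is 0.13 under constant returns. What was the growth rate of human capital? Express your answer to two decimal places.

0.35%

Labor's share = 1 − 0.3 − 0.13 = 0.57.
gY = gA + 0.3×13.8 + 0.57×(-0.5) + 0.13×g.
0.13×g = 5.7 − 1.8 − 3.855 = 0.045.
g = 0.045 / 0.13 = 0.3462%.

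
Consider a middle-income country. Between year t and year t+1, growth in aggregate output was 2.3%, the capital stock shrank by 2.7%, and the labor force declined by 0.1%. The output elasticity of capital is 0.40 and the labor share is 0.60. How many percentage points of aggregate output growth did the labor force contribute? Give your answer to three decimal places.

Labor's share = 1 − 0.4 = 0.6.
Contribution = share × growth = 0.6 × (-0.1) = -0.06 pp.

-0.060 percentage points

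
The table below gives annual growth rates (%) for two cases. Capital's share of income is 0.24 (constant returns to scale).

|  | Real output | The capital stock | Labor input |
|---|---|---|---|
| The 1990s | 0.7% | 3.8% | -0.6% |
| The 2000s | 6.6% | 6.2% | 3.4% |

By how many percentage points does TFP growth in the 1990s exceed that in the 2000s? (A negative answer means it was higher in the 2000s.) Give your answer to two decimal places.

Labor's share = 1 − 0.24 = 0.76.
The 1990s: TFP = 0.7 − 0.912 + 0.456 = 0.244%.
The 2000s: TFP = 6.6 − 1.488 − 2.584 = 2.528%.
Difference = 0.244 − (2.528) = -2.284 pp.

-2.28 percentage points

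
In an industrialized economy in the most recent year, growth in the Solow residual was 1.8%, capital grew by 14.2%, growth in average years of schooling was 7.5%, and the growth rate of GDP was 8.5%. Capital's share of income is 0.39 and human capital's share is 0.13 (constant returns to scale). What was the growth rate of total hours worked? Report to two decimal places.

Labor's share = 1 − 0.39 − 0.13 = 0.48.
gY = gA + 0.39×14.2 + 0.13×7.5 + 0.48×g.
0.48×g = 8.5 − 1.8 − 6.513 = 0.187.
g = 0.187 / 0.48 = 0.3896%.

0.39%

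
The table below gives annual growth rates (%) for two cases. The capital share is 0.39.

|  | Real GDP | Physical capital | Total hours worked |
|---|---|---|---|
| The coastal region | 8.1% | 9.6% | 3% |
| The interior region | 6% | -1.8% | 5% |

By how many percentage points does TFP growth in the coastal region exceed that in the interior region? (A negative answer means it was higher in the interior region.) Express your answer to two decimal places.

-1.13 percentage points

Labor's share = 1 − 0.39 = 0.61.
The coastal region: TFP = 8.1 − 3.744 − 1.83 = 2.526%.
The interior region: TFP = 6 + 0.702 − 3.05 = 3.652%.
Difference = 2.526 − (3.652) = -1.126 pp.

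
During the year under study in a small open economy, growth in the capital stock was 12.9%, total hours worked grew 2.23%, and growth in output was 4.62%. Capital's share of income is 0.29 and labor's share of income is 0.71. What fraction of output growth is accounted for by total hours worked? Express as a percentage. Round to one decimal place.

Total hours worked accounted for 34.3% of growth.

Labor's share = 1 − 0.29 = 0.71.
Total hours worked contributed 0.71 × 2.23 = 1.5833 pp.
Share of growth = 1.5833 / 4.62 × 100 = 34.271%.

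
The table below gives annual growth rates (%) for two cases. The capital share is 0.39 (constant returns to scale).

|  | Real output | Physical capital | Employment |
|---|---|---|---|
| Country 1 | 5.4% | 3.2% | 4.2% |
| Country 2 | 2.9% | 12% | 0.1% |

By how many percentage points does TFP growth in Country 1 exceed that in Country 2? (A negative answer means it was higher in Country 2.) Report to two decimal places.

Labor's share = 1 − 0.39 = 0.61.
Country 1: TFP = 5.4 − 1.248 − 2.562 = 1.59%.
Country 2: TFP = 2.9 − 4.68 − 0.061 = -1.841%.
Difference = 1.59 − (-1.841) = 3.431 pp.

3.43 percentage points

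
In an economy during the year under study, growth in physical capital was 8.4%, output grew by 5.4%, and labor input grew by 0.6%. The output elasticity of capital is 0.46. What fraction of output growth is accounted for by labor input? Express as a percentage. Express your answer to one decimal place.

Labor's share = 1 − 0.46 = 0.54.
Labor input contributed 0.54 × 0.6 = 0.324 pp.
Share of growth = 0.324 / 5.4 × 100 = 6%.

Labor input accounted for 6.0% of growth.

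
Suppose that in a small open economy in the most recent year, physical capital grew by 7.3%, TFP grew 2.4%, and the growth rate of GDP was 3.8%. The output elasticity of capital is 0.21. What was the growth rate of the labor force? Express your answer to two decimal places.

Labor's share = 1 − 0.21 = 0.79.
gY = gA + 0.21×7.3 + 0.79×g.
0.79×g = 3.8 − 2.4 − 1.533 = -0.133.
g = -0.133 / 0.79 = -0.1684%.

-0.17%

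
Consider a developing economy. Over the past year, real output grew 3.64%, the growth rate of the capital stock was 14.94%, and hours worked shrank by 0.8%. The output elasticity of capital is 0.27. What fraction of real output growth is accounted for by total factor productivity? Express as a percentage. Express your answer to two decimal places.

Labor's share = 1 − 0.27 = 0.73.
The capital stock: 0.27 × 14.94 = 4.0338 pp.
Hours worked: 0.73 × (-0.8) = -0.584 pp.
TFP growth = 3.64 − 3.4498 = 0.1902%.
TFP share of growth = 0.1902 / 3.64 × 100 = 5.2253%.

5.23%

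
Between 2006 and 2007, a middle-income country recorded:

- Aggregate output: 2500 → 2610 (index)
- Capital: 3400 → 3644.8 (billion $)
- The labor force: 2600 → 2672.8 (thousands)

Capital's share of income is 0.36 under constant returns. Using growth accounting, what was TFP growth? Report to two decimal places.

Aggregate output growth = (2610 − 2500) / 2500 = 4.4%.
Capital growth = (3644.8 − 3400) / 3400 = 7.2%.
The labor force growth = (2672.8 − 2600) / 2600 = 2.8%.
Labor's share = 1 − 0.36 = 0.64.
Capital: 0.36 × 7.2 = 2.592 pp.
The labor force: 0.64 × 2.8 = 1.792 pp.
TFP growth = 4.4 − 4.384 = 0.016%.

TFP grew 0.02%.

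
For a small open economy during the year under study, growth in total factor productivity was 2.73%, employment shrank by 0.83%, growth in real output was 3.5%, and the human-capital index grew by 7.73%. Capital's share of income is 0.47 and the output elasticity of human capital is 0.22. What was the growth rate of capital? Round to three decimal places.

-1.433%

Labor's share = 1 − 0.47 − 0.22 = 0.31.
gY = gA + 0.22×7.73 + 0.31×(-0.83) + 0.47×g.
0.47×g = 3.5 − 2.73 − 1.4433 = -0.6733.
g = -0.6733 / 0.47 = -1.43255%.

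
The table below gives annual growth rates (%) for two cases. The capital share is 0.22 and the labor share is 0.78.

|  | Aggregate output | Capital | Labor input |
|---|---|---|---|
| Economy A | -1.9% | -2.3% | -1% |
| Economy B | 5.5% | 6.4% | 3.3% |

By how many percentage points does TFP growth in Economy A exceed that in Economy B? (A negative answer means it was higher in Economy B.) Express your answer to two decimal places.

Labor's share = 1 − 0.22 = 0.78.
Economy A: TFP = -1.9 + 0.506 + 0.78 = -0.614%.
Economy B: TFP = 5.5 − 1.408 − 2.574 = 1.518%.
Difference = -0.614 − (1.518) = -2.132 pp.

-2.13 percentage points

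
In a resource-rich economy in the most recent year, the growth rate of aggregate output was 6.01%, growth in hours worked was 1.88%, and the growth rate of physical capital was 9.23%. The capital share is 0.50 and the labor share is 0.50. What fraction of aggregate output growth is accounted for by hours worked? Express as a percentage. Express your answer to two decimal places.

Labor's share = 1 − 0.5 = 0.5.
Hours worked contributed 0.5 × 1.88 = 0.94 pp.
Share of growth = 0.94 / 6.01 × 100 = 15.6406%.

15.64%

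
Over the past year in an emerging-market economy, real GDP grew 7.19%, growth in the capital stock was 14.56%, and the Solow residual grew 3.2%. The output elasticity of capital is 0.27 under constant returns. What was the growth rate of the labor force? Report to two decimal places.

Labor's share = 1 − 0.27 = 0.73.
gY = gA + 0.27×14.56 + 0.73×g.
0.73×g = 7.19 − 3.2 − 3.9312 = 0.0588.
g = 0.0588 / 0.73 = 0.0805%.

0.08%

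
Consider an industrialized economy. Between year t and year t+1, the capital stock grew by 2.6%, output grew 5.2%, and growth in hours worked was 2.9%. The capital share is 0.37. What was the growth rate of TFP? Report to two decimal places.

Labor's share = 1 − 0.37 = 0.63.
The capital stock: 0.37 × 2.6 = 0.962 pp.
Hours worked: 0.63 × 2.9 = 1.827 pp.
TFP growth = 5.2 − 2.789 = 2.411%.

2.41%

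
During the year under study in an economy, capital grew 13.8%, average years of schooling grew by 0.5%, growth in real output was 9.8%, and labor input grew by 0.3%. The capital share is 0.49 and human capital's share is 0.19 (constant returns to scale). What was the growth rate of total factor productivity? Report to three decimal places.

Total factor productivity growth was 2.847%.

Labor's share = 1 − 0.49 − 0.19 = 0.32.
Capital: 0.49 × 13.8 = 6.762 pp.
Average years of schooling: 0.19 × 0.5 = 0.095 pp.
Labor input: 0.32 × 0.3 = 0.096 pp.
TFP growth = 9.8 − 6.953 = 2.847%.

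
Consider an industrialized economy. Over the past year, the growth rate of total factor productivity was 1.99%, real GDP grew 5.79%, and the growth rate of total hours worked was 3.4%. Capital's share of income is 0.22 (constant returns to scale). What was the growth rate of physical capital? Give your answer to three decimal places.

Physical capital growth was 5.218%.

Labor's share = 1 − 0.22 = 0.78.
gY = gA + 0.78×3.4 + 0.22×g.
0.22×g = 5.79 − 1.99 − 2.652 = 1.148.
g = 1.148 / 0.22 = 5.21818%.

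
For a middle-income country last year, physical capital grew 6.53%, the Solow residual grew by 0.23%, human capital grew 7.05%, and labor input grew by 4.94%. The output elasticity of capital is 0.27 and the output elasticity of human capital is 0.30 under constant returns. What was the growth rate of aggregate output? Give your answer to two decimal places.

Labor's share = 1 − 0.27 − 0.3 = 0.43.
Physical capital: 0.27 × 6.53 = 1.7631 pp.
Human capital: 0.3 × 7.05 = 2.115 pp.
Labor input: 0.43 × 4.94 = 2.1242 pp.
Output growth = 0.23 + 6.0023 = 6.2323%.

Aggregate output grew 6.23%.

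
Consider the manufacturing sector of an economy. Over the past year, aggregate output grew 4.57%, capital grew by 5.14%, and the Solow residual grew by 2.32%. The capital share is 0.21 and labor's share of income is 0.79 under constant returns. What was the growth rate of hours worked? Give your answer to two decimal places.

Hours worked grew 1.48%.

Labor's share = 1 − 0.21 = 0.79.
gY = gA + 0.21×5.14 + 0.79×g.
0.79×g = 4.57 − 2.32 − 1.0794 = 1.1706.
g = 1.1706 / 0.79 = 1.4818%.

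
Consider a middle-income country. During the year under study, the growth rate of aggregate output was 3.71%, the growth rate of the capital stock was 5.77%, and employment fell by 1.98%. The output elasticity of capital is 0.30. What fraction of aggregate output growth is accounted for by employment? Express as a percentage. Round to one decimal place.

Labor's share = 1 − 0.3 = 0.7.
Employment contributed 0.7 × (-1.98) = -1.386 pp.
Share of growth = -1.386 / 3.71 × 100 = -37.358%.

Employment accounted for -37.4% of growth.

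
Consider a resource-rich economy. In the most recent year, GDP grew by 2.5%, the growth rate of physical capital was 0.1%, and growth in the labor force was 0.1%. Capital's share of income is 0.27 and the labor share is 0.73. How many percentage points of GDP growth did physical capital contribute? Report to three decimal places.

0.027

Contribution = share × growth = 0.27 × 0.1 = 0.027 pp.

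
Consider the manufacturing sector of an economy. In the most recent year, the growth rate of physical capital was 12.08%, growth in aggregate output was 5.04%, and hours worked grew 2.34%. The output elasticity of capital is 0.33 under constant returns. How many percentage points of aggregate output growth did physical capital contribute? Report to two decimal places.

3.99 pp

Contribution = share × growth = 0.33 × 12.08 = 3.9864 pp.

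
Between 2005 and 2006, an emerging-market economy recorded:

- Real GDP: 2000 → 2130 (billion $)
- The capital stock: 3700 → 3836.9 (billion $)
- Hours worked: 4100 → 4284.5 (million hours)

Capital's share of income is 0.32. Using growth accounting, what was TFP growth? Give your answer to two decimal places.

2.26%

Real GDP growth = (2130 − 2000) / 2000 = 6.5%.
The capital stock growth = (3836.9 − 3700) / 3700 = 3.7%.
Hours worked growth = (4284.5 − 4100) / 4100 = 4.5%.
Labor's share = 1 − 0.32 = 0.68.
The capital stock: 0.32 × 3.7 = 1.184 pp.
Hours worked: 0.68 × 4.5 = 3.06 pp.
TFP growth = 6.5 − 4.244 = 2.256%.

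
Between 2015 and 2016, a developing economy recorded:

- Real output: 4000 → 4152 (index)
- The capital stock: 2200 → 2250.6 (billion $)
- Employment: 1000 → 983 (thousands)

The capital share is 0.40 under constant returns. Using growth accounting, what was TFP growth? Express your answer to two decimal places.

Real output growth = (4152 − 4000) / 4000 = 3.8%.
The capital stock growth = (2250.6 − 2200) / 2200 = 2.3%.
Employment growth = (983 − 1000) / 1000 = -1.7%.
Labor's share = 1 − 0.4 = 0.6.
The capital stock: 0.4 × 2.3 = 0.92 pp.
Employment: 0.6 × (-1.7) = -1.02 pp.
TFP growth = 3.8 + 0.1 = 3.9%.

3.90%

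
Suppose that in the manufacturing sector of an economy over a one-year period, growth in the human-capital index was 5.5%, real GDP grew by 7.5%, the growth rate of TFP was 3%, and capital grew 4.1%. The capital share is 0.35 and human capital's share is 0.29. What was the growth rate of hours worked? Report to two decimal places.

Labor's share = 1 − 0.35 − 0.29 = 0.36.
gY = gA + 0.35×4.1 + 0.29×5.5 + 0.36×g.
0.36×g = 7.5 − 3 − 3.03 = 1.47.
g = 1.47 / 0.36 = 4.0833%.

Hours worked growth was 4.08%.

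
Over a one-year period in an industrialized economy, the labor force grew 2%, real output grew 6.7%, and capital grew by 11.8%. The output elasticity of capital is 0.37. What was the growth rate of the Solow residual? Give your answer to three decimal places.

Labor's share = 1 − 0.37 = 0.63.
Capital: 0.37 × 11.8 = 4.366 pp.
The labor force: 0.63 × 2 = 1.26 pp.
TFP growth = 6.7 − 5.626 = 1.074%.

1.074%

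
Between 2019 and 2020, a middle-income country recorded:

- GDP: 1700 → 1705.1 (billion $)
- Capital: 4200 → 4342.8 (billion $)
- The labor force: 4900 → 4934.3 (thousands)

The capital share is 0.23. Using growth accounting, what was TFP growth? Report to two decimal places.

GDP growth = (1705.1 − 1700) / 1700 = 0.3%.
Capital growth = (4342.8 − 4200) / 4200 = 3.4%.
The labor force growth = (4934.3 − 4900) / 4900 = 0.7%.
Labor's share = 1 − 0.23 = 0.77.
Capital: 0.23 × 3.4 = 0.782 pp.
The labor force: 0.77 × 0.7 = 0.539 pp.
TFP growth = 0.3 − 1.321 = -1.021%.

-1.02%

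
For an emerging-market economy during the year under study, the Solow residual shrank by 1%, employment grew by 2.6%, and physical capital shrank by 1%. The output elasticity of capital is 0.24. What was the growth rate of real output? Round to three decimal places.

0.736%

Labor's share = 1 − 0.24 = 0.76.
Physical capital: 0.24 × (-1) = -0.24 pp.
Employment: 0.76 × 2.6 = 1.976 pp.
Output growth = -1 + 1.736 = 0.736%.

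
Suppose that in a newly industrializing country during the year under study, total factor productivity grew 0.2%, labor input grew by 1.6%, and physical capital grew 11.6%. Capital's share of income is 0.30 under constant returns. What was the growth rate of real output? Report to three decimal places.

Real output grew 4.800%.

Labor's share = 1 − 0.3 = 0.7.
Physical capital: 0.3 × 11.6 = 3.48 pp.
Labor input: 0.7 × 1.6 = 1.12 pp.
Output growth = 0.2 + 4.6 = 4.8%.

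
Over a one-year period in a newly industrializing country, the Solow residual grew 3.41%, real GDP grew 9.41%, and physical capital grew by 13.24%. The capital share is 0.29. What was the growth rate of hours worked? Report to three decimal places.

Labor's share = 1 − 0.29 = 0.71.
gY = gA + 0.29×13.24 + 0.71×g.
0.71×g = 9.41 − 3.41 − 3.8396 = 2.1604.
g = 2.1604 / 0.71 = 3.04282%.

3.043%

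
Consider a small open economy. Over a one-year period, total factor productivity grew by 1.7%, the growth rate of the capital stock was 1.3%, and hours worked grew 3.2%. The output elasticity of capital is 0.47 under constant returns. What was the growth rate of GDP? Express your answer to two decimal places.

Labor's share = 1 − 0.47 = 0.53.
The capital stock: 0.47 × 1.3 = 0.611 pp.
Hours worked: 0.53 × 3.2 = 1.696 pp.
Output growth = 1.7 + 2.307 = 4.007%.

4.01%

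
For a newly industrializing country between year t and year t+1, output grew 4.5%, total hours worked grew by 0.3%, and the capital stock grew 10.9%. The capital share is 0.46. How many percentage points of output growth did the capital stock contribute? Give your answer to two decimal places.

5.01 pp

Contribution = share × growth = 0.46 × 10.9 = 5.014 pp.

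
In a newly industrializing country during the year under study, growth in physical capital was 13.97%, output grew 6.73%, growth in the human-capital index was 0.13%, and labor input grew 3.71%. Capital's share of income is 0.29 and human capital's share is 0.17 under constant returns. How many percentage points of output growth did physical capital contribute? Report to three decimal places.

Contribution = share × growth = 0.29 × 13.97 = 4.0513 pp.

4.051 percentage points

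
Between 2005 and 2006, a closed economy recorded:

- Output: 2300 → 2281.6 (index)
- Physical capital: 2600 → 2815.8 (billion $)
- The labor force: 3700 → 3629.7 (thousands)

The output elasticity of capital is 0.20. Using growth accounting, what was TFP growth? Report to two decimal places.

Output growth = (2281.6 − 2300) / 2300 = -0.8%.
Physical capital growth = (2815.8 − 2600) / 2600 = 8.3%.
The labor force growth = (3629.7 − 3700) / 3700 = -1.9%.
Labor's share = 1 − 0.2 = 0.8.
Physical capital: 0.2 × 8.3 = 1.66 pp.
The labor force: 0.8 × (-1.9) = -1.52 pp.
TFP growth = -0.8 − 0.14 = -0.94%.

-0.94%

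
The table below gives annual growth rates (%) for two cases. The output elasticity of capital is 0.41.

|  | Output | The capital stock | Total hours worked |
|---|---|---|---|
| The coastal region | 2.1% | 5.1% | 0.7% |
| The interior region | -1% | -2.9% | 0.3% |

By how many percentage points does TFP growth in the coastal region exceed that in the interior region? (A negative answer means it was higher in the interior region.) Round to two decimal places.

Labor's share = 1 − 0.41 = 0.59.
The coastal region: TFP = 2.1 − 2.091 − 0.413 = -0.404%.
The interior region: TFP = -1 + 1.189 − 0.177 = 0.012%.
Difference = -0.404 − (0.012) = -0.416 pp.

-0.42 percentage points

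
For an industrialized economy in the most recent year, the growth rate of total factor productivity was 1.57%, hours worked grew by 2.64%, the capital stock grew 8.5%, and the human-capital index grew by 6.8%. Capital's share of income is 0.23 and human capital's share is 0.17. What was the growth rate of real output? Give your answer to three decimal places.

Labor's share = 1 − 0.23 − 0.17 = 0.6.
The capital stock: 0.23 × 8.5 = 1.955 pp.
The human-capital index: 0.17 × 6.8 = 1.156 pp.
Hours worked: 0.6 × 2.64 = 1.584 pp.
Output growth = 1.57 + 4.695 = 6.265%.

6.265%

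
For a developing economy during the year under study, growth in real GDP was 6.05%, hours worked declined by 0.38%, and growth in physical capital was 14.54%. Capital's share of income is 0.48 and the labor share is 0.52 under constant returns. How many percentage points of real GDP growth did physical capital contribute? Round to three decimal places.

6.979

Contribution = share × growth = 0.48 × 14.54 = 6.9792 pp.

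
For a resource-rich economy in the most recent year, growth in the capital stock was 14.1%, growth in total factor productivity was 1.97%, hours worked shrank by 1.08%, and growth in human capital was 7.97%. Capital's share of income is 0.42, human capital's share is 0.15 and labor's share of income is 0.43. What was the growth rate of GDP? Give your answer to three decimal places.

Labor's share = 1 − 0.42 − 0.15 = 0.43.
The capital stock: 0.42 × 14.1 = 5.922 pp.
Human capital: 0.15 × 7.97 = 1.1955 pp.
Hours worked: 0.43 × (-1.08) = -0.4644 pp.
Output growth = 1.97 + 6.6531 = 8.6231%.

GDP grew 8.623%.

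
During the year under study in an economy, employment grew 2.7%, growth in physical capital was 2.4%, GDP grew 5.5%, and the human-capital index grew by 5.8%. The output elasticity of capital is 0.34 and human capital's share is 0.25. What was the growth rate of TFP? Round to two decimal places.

Labor's share = 1 − 0.34 − 0.25 = 0.41.
Physical capital: 0.34 × 2.4 = 0.816 pp.
The human-capital index: 0.25 × 5.8 = 1.45 pp.
Employment: 0.41 × 2.7 = 1.107 pp.
TFP growth = 5.5 − 3.373 = 2.127%.

2.13%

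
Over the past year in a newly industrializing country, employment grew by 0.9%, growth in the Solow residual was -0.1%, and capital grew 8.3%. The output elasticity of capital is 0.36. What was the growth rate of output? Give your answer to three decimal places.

3.464%

Labor's share = 1 − 0.36 = 0.64.
Capital: 0.36 × 8.3 = 2.988 pp.
Employment: 0.64 × 0.9 = 0.576 pp.
Output growth = -0.1 + 3.564 = 3.464%.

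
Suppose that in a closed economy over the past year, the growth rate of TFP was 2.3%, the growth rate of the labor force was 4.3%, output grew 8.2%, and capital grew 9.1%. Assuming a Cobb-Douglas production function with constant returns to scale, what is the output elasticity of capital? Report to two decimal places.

gY = gA + α·gK + (1−α)·gL, so gY − gA − gL = α(gK − gL).
8.2 − 2.3 − 4.3 = α × (9.1 − 4.3).
1.6 = 4.8 α, so α = 0.3333.

0.33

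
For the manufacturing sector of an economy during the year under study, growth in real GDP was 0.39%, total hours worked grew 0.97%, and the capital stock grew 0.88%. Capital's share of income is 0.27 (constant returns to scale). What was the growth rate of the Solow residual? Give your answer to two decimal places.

-0.56%

Labor's share = 1 − 0.27 = 0.73.
The capital stock: 0.27 × 0.88 = 0.2376 pp.
Total hours worked: 0.73 × 0.97 = 0.7081 pp.
TFP growth = 0.39 − 0.9457 = -0.5557%.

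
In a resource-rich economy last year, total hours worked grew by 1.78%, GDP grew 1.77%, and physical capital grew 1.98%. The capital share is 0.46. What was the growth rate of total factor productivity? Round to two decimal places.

Labor's share = 1 − 0.46 = 0.54.
Physical capital: 0.46 × 1.98 = 0.9108 pp.
Total hours worked: 0.54 × 1.78 = 0.9612 pp.
TFP growth = 1.77 − 1.872 = -0.102%.

-0.10%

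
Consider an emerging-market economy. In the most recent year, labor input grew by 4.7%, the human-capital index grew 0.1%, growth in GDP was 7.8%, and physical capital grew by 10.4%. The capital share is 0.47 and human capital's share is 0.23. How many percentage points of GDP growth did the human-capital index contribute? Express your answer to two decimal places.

0.02

Contribution = share × growth = 0.23 × 0.1 = 0.023 pp.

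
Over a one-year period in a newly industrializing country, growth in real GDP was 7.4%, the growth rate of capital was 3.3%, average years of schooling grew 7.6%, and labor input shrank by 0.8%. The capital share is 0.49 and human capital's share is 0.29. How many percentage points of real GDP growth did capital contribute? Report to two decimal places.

Contribution = share × growth = 0.49 × 3.3 = 1.617 pp.

1.62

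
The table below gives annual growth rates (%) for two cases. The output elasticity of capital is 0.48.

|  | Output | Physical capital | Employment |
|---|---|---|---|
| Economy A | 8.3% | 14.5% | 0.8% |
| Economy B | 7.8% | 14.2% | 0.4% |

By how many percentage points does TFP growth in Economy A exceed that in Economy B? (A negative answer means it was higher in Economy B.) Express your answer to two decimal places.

Labor's share = 1 − 0.48 = 0.52.
Economy A: TFP = 8.3 − 6.96 − 0.416 = 0.924%.
Economy B: TFP = 7.8 − 6.816 − 0.208 = 0.776%.
Difference = 0.924 − (0.776) = 0.148 pp.

0.15 percentage points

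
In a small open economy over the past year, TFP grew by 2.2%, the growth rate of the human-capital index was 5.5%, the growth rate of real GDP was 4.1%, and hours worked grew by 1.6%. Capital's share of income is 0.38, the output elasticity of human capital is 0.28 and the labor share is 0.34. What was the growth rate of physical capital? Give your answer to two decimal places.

Labor's share = 1 − 0.38 − 0.28 = 0.34.
gY = gA + 0.28×5.5 + 0.34×1.6 + 0.38×g.
0.38×g = 4.1 − 2.2 − 2.084 = -0.184.
g = -0.184 / 0.38 = -0.4842%.

-0.48%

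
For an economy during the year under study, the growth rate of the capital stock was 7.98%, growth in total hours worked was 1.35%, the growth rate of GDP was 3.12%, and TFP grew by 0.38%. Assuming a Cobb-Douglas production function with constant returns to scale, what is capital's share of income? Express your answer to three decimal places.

gY = gA + α·gK + (1−α)·gL, so gY − gA − gL = α(gK − gL).
3.12 − 0.38 − 1.35 = α × (7.98 − 1.35).
1.39 = 6.63 α, so α = 0.20965.

α = 0.210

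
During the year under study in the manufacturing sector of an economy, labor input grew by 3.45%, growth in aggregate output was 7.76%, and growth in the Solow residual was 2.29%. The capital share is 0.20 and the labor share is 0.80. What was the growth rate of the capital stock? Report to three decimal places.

Labor's share = 1 − 0.2 = 0.8.
gY = gA + 0.8×3.45 + 0.2×g.
0.2×g = 7.76 − 2.29 − 2.76 = 2.71.
g = 2.71 / 0.2 = 13.55%.

13.550%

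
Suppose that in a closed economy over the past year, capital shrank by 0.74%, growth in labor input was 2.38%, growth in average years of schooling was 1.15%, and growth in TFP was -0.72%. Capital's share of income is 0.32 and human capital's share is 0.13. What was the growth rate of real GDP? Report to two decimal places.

Labor's share = 1 − 0.32 − 0.13 = 0.55.
Capital: 0.32 × (-0.74) = -0.2368 pp.
Average years of schooling: 0.13 × 1.15 = 0.1495 pp.
Labor input: 0.55 × 2.38 = 1.309 pp.
Output growth = -0.72 + 1.2217 = 0.5017%.

0.50%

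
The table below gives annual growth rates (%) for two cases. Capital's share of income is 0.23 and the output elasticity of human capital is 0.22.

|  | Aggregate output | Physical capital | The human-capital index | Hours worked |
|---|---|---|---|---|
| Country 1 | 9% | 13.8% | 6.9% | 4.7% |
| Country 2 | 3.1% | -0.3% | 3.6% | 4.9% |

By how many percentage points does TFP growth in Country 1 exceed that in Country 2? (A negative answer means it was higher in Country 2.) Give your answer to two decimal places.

Labor's share = 1 − 0.23 − 0.22 = 0.55.
Country 1: TFP = 9 − 3.174 − 1.518 − 2.585 = 1.723%.
Country 2: TFP = 3.1 + 0.069 − 0.792 − 2.695 = -0.318%.
Difference = 1.723 − (-0.318) = 2.041 pp.

2.04 percentage points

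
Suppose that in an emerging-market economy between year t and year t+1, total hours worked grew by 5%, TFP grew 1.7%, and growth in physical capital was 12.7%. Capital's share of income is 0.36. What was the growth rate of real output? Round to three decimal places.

Labor's share = 1 − 0.36 = 0.64.
Physical capital: 0.36 × 12.7 = 4.572 pp.
Total hours worked: 0.64 × 5 = 3.2 pp.
Output growth = 1.7 + 7.772 = 9.472%.

Real output growth was 9.472%.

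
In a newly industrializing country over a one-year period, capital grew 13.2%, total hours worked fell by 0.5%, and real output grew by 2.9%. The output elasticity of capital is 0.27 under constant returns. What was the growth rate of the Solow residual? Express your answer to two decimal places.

Labor's share = 1 − 0.27 = 0.73.
Capital: 0.27 × 13.2 = 3.564 pp.
Total hours worked: 0.73 × (-0.5) = -0.365 pp.
TFP growth = 2.9 − 3.199 = -0.299%.

-0.30%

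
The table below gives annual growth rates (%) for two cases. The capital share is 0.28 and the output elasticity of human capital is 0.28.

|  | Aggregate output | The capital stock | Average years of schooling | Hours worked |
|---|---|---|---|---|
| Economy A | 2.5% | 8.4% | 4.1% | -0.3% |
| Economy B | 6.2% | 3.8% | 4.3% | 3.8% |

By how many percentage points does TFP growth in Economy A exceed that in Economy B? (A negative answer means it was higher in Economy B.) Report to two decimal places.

-3.13 percentage points

Labor's share = 1 − 0.28 − 0.28 = 0.44.
Economy A: TFP = 2.5 − 2.352 − 1.148 + 0.132 = -0.868%.
Economy B: TFP = 6.2 − 1.064 − 1.204 − 1.672 = 2.26%.
Difference = -0.868 − (2.26) = -3.128 pp.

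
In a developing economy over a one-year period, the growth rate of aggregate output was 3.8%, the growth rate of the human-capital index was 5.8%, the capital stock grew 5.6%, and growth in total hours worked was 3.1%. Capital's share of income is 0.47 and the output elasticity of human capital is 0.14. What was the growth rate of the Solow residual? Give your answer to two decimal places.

-0.85%

Labor's share = 1 − 0.47 − 0.14 = 0.39.
The capital stock: 0.47 × 5.6 = 2.632 pp.
The human-capital index: 0.14 × 5.8 = 0.812 pp.
Total hours worked: 0.39 × 3.1 = 1.209 pp.
TFP growth = 3.8 − 4.653 = -0.853%.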